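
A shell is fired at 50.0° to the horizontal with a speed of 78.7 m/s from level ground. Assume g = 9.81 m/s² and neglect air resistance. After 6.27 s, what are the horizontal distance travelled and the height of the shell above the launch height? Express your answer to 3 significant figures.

x = 317 m, y = 185 m

v_x = 78.7 cos 50.0° = 50.59 m/s; v_y0 = 78.7 sin 50.0° = 60.29 m/s.
x = v_x t = 50.59 × 6.27 = 317 m.
y = v_y0 t − ½ g t² = 60.29×6.27 − 4.905×6.27² = 185 m.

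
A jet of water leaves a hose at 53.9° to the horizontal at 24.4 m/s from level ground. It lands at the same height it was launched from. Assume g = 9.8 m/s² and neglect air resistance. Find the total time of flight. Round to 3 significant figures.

4.02 s

Vertical component: v_y = 24.4 sin 53.9° = 19.71 m/s.
For a projectile landing at launch height, time of flight is t = 2 v_y / g = 2 × 19.71 / 9.8 = 4.02 s.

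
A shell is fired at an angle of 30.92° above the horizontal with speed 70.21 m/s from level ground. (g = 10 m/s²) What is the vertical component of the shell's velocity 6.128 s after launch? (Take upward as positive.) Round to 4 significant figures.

Initial vertical component: v_y0 = 70.21 sin 30.92° = 36.077 m/s.
v_y(t) = v_y0 − g t = 36.077 − 10 × 6.128 = -25.20 m/s.

-25.20 m/s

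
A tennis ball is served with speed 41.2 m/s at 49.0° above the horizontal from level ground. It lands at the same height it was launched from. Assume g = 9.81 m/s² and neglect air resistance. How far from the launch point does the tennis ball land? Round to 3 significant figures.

171 m

Components: v_x = 41.2 cos 49.0° = 27.03 m/s, v_y = 41.2 sin 49.0° = 31.09 m/s.
Time of flight (same landing height): t = 2 v_y / g = 2 × 31.09 / 9.81 = 6.338 s.
Range: R = v_x · t = 27.03 × 6.338 = 171 m.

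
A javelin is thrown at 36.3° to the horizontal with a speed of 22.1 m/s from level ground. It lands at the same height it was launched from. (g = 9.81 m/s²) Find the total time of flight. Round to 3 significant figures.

2.67 s

Vertical component: v_y = 22.1 sin 36.3° = 13.08 m/s.
For a projectile landing at launch height, time of flight is t = 2 v_y / g = 2 × 13.08 / 9.81 = 2.67 s.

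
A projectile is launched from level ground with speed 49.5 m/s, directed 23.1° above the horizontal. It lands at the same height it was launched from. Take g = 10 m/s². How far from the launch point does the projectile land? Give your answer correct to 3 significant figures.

177 m

Components: v_x = 49.5 cos 23.1° = 45.53 m/s, v_y = 49.5 sin 23.1° = 19.42 m/s.
Time of flight (same landing height): t = 2 v_y / g = 2 × 19.42 / 10 = 3.884 s.
Range: R = v_x · t = 45.53 × 3.884 = 177 m.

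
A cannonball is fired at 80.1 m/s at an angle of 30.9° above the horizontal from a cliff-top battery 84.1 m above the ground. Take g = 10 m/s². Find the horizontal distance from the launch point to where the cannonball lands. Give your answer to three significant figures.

682 m

Components: v_x = 80.1 cos 30.9° = 68.73 m/s, v_y = 80.1 sin 30.9° = 41.13 m/s.
Vertical: 0 = 84.1 + 41.13 t − ½(10) t² ⇒ 5.000 t² − 41.13 t − 84.1 = 0.
t = [41.13 + √(1692 + 1682)] / 10.00 = 9.922 s.
Horizontal: R = v_x · t = 68.73 × 9.922 = 682 m.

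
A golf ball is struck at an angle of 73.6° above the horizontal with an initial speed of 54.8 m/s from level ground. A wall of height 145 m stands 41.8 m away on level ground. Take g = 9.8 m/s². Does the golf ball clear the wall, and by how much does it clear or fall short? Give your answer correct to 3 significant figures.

No — it falls 38.7 m short of clearing the wall.

v_x = 54.8 cos 73.6° = 15.47 m/s; v_y0 = 54.8 sin 73.6° = 52.57 m/s.
Time to reach the wall: t = 41.8 / 15.47 = 2.702 s.
Height at that point: y = 52.57×2.702 − 4.900×2.702² = 106.3 m.
That is 145 − 106.3 = 38.7 m below the top of the wall, so the golf ball does not clear it.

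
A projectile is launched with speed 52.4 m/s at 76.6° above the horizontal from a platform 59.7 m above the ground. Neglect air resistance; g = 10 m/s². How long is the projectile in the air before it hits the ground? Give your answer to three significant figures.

Vertical component: v_y = 52.4 sin 76.6° = 50.97 m/s.
Taking up as positive with launch at y = 59.7 m, landing at y = 0: 0 = 59.7 + 50.97 t − ½(10) t².
Solving 5.000 t² − 50.97 t − 59.7 = 0 gives t = [50.97 + √(50.97² + 4·5.000·59.7)] / 10.00 = 11.3 s.

11.3 s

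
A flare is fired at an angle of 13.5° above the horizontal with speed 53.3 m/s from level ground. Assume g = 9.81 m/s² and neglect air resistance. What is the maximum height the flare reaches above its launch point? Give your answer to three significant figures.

7.89 m

Vertical component of launch velocity: v_y = 53.3 sin 13.5° = 12.44 m/s.
At the highest point the vertical velocity is zero, so v_y² = 2 g h_max.
h_max = (12.44)² / (2 × 9.81) = 154.8 / 19.62 = 7.89 m.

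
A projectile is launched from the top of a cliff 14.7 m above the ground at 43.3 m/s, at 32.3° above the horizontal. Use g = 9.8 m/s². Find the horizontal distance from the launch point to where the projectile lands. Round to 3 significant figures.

Components: v_x = 43.3 cos 32.3° = 36.60 m/s, v_y = 43.3 sin 32.3° = 23.14 m/s.
Vertical: 0 = 14.7 + 23.14 t − ½(9.8) t² ⇒ 4.900 t² − 23.14 t − 14.7 = 0.
t = [23.14 + √(535.5 + 288.1)] / 9.800 = 5.290 s.
Horizontal: R = v_x · t = 36.60 × 5.290 = 194 m.

194 m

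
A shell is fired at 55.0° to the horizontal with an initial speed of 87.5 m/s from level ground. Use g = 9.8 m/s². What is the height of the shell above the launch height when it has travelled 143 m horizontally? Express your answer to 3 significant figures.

v_x = 87.5 cos 55.0° = 50.19 m/s, v_y0 = 87.5 sin 55.0° = 71.68 m/s.
Time to reach x = 143 m: t = x / v_x = 143 / 50.19 = 2.849 s.
y = v_y0 t − ½ g t² = 71.68×2.849 − 4.900×2.849² = 164 m.

164 m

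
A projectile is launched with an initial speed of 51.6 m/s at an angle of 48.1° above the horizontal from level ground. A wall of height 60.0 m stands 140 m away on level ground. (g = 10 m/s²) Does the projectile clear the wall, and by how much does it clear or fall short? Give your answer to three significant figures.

Yes — it clears the wall by 13.5 m.

v_x = 51.6 cos 48.1° = 34.46 m/s; v_y0 = 51.6 sin 48.1° = 38.41 m/s.
Time to reach the wall: t = 140 / 34.46 = 4.063 s.
Height at that point: y = 38.41×4.063 − 5.000×4.063² = 73.52 m.
That is 73.52 − 60.0 = 13.5 m above the top of the wall, so the projectile clears it.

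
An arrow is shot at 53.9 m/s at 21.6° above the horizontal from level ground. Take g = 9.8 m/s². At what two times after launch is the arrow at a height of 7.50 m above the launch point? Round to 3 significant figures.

v_y0 = 53.9 sin 21.6° = 19.84 m/s.
Set y = v_y0 t − ½ g t² = 7.50: 4.900 t² − 19.84 t + 7.50 = 0.
t = [19.84 ± √(393.6 − 147.0)] / 9.8 = (19.84 ± 15.70) / 9.8, giving t = 0.422 s or t = 3.63 s.
So the arrow is at 7.50 m at t = 0.422 s (rising) and t = 3.63 s (falling).

0.422 s and 3.63 s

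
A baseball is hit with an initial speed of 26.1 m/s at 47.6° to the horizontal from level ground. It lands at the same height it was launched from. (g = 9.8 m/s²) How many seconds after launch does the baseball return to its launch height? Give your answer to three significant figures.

3.93 s

Vertical component: v_y = 26.1 sin 47.6° = 19.27 m/s.
For a projectile landing at launch height, time of flight is t = 2 v_y / g = 2 × 19.27 / 9.8 = 3.93 s.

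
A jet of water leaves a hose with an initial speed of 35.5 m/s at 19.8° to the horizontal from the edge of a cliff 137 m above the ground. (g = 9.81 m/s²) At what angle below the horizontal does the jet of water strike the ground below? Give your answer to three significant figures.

v_x = 35.5 cos 19.8° = 33.40 m/s.
At impact |v_y| = √(v_y0² + 2 g h) = √(12.03² + 2×9.81×137) = 53.22 m/s.
Angle below horizontal = arctan(|v_y| / v_x) = arctan(53.22 / 33.40) = 57.9°.

57.9°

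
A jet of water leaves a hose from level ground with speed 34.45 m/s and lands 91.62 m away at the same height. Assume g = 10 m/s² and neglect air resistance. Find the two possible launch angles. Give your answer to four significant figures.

Level-ground range: R = v₀² sin(2θ)/g ⇒ sin 2θ = R g / v₀² = 91.62×10/34.45² = 0.7720.
2θ = arcsin(0.7720) = 50.534° or 180° − 50.534° = 129.466°.
So θ = 25.27° or θ = 64.73°.

25.27° and 64.73°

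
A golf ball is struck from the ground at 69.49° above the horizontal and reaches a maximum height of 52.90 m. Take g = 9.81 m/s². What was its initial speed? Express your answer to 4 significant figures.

At maximum height v_y = 0, so (v₀ sin θ)² = 2 g H.
v₀ sin 69.49° = √(2 × 9.81 × 52.90) = 32.216 m/s.
v₀ = 32.216 / sin 69.49° = 32.216 / 0.9366 = 34.40 m/s.

34.40 m/s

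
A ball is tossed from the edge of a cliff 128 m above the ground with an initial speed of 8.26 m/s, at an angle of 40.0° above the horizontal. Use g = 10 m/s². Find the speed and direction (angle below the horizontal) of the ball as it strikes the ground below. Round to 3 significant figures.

v_x = 8.26 cos 40.0° = 6.328 m/s (constant).
|v_y| at impact = √((5.309)² + 2×10×128) = 50.87 m/s.
Speed = √(6.328² + 50.87²) = 51.3 m/s; angle = arctan(50.87/6.328) = 82.9° below horizontal.

51.3 m/s at 82.9° below the horizontal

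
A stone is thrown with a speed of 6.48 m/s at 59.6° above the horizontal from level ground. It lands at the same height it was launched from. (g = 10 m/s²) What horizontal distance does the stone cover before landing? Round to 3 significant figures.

Components: v_x = 6.48 cos 59.6° = 3.279 m/s, v_y = 6.48 sin 59.6° = 5.589 m/s.
Time of flight (same landing height): t = 2 v_y / g = 2 × 5.589 / 10 = 1.118 s.
Range: R = v_x · t = 3.279 × 1.118 = 3.67 m.

3.67 m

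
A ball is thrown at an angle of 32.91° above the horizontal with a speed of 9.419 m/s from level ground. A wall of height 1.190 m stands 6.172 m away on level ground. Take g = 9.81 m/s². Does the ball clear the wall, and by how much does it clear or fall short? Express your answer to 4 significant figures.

v_x = 9.419 cos 32.91° = 7.9075 m/s; v_y0 = 9.419 sin 32.91° = 5.1175 m/s.
Time to reach the wall: t = 6.172 / 7.9075 = 0.78052 s.
Height at that point: y = 5.1175×0.78052 − 4.905×0.78052² = 1.0061 m.
That is 1.190 − 1.0061 = 0.1839 m below the top of the wall, so the ball does not clear it.

No — it falls 0.1839 m short of clearing the wall.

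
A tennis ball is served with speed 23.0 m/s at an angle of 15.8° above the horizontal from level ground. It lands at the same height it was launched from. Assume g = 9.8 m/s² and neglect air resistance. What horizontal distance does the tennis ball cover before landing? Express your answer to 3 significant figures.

28.3 m

For level ground, R = v₀² sin(2θ) / g.
sin(2 × 15.8°) = sin 31.60° = 0.5240.
R = (23.0)² × 0.5240 / 9.8 = 28.3 m.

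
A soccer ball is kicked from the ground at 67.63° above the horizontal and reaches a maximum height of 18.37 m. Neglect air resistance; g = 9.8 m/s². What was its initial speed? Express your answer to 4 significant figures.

20.52 m/s

At maximum height v_y = 0, so (v₀ sin θ)² = 2 g H.
v₀ sin 67.63° = √(2 × 9.8 × 18.37) = 18.975 m/s.
v₀ = 18.975 / sin 67.63° = 18.975 / 0.9247 = 20.52 m/s.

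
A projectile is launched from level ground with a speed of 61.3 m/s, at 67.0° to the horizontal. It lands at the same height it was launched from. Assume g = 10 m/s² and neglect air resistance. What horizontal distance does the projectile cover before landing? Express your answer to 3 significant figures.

For level ground, R = v₀² sin(2θ) / g.
sin(2 × 67.0°) = sin 134.0° = 0.7193.
R = (61.3)² × 0.7193 / 10 = 270 m.

270 m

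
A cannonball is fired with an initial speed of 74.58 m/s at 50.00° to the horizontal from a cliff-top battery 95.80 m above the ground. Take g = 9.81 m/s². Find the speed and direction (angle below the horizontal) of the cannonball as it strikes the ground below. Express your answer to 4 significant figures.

86.27 m/s at 56.24° below the horizontal

v_x = 74.58 cos 50.00° = 47.939 m/s (constant).
|v_y| at impact = √((57.132)² + 2×9.81×95.80) = 71.719 m/s.
Speed = √(47.939² + 71.719²) = 86.27 m/s; angle = arctan(71.719/47.939) = 56.24° below horizontal.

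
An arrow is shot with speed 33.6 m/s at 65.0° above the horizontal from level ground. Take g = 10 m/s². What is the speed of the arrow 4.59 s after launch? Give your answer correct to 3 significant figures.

21.0 m/s

v_x = 33.6 cos 65.0° = 14.20 m/s (constant).
v_y(t) = 33.6 sin 65.0° − g t = 30.45 − 10 × 4.59 = -15.45 m/s.
Speed = √(v_x² + v_y²) = √(201.6 + 238.7) = 21.0 m/s.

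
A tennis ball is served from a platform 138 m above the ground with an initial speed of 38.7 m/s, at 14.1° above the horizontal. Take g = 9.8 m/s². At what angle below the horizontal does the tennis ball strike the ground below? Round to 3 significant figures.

v_x = 38.7 cos 14.1° = 37.53 m/s.
At impact |v_y| = √(v_y0² + 2 g h) = √(9.428² + 2×9.8×138) = 52.86 m/s.
Angle below horizontal = arctan(|v_y| / v_x) = arctan(52.86 / 37.53) = 54.6°.

54.6°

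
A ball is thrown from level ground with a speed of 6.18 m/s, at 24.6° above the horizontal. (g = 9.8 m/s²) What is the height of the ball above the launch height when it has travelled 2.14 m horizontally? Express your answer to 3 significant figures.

v_x = 6.18 cos 24.6° = 5.619 m/s, v_y0 = 6.18 sin 24.6° = 2.573 m/s.
Time to reach x = 2.14 m: t = x / v_x = 2.14 / 5.619 = 0.3809 s.
y = v_y0 t − ½ g t² = 2.573×0.3809 − 4.900×0.3809² = 0.269 m.

0.269 m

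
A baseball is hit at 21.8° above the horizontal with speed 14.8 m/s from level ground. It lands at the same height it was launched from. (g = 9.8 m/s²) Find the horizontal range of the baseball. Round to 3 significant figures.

15.4 m

For level ground, R = v₀² sin(2θ) / g.
sin(2 × 21.8°) = sin 43.60° = 0.6896.
R = (14.8)² × 0.6896 / 9.8 = 15.4 m.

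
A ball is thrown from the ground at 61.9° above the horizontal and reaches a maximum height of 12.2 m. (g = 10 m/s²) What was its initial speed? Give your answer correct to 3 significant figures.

17.7 m/s

At maximum height v_y = 0, so (v₀ sin θ)² = 2 g H.
v₀ sin 61.9° = √(2 × 10 × 12.2) = 15.62 m/s.
v₀ = 15.62 / sin 61.9° = 15.62 / 0.8821 = 17.7 m/s.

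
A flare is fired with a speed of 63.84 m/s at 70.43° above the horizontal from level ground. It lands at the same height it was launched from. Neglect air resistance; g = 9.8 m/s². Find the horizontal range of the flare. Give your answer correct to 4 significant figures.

262.5 m

For level ground, R = v₀² sin(2θ) / g.
sin(2 × 70.43°) = sin 140.86° = 0.6312.
R = (63.84)² × 0.6312 / 9.8 = 262.5 m.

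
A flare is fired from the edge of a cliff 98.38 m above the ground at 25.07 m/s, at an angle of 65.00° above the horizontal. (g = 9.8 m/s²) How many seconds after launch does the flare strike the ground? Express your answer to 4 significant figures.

7.364 s

Vertical component: v_y = 25.07 sin 65.00° = 22.721 m/s.
Taking up as positive with launch at y = 98.38 m, landing at y = 0: 0 = 98.38 + 22.721 t − ½(9.8) t².
Solving 4.900 t² − 22.721 t − 98.38 = 0 gives t = [22.721 + √(22.721² + 4·4.900·98.38)] / 9.800 = 7.364 s.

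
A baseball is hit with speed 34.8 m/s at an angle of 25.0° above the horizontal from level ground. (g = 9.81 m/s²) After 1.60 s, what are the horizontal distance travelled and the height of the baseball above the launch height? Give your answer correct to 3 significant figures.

x = 50.5 m, y = 11.0 m

v_x = 34.8 cos 25.0° = 31.54 m/s; v_y0 = 34.8 sin 25.0° = 14.71 m/s.
x = v_x t = 31.54 × 1.60 = 50.5 m.
y = v_y0 t − ½ g t² = 14.71×1.60 − 4.905×1.60² = 11.0 m.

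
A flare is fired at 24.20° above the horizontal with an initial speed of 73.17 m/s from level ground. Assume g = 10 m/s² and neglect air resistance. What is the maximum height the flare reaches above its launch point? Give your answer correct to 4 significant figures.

Vertical component of launch velocity: v_y = 73.17 sin 24.20° = 29.994 m/s.
At the highest point the vertical velocity is zero, so v_y² = 2 g h_max.
h_max = (29.994)² / (2 × 10) = 899.64 / 20.00 = 44.98 m.

44.98 m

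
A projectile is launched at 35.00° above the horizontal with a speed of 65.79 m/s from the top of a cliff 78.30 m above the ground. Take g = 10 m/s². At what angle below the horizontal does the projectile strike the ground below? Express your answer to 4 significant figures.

v_x = 65.79 cos 35.00° = 53.892 m/s.
At impact |v_y| = √(v_y0² + 2 g h) = √(37.736² + 2×10×78.30) = 54.681 m/s.
Angle below horizontal = arctan(|v_y| / v_x) = arctan(54.681 / 53.892) = 45.42°.

45.42°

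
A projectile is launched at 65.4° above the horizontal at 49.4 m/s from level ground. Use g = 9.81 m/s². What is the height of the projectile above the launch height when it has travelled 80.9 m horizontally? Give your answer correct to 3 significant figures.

v_x = 49.4 cos 65.4° = 20.56 m/s, v_y0 = 49.4 sin 65.4° = 44.92 m/s.
Time to reach x = 80.9 m: t = x / v_x = 80.9 / 20.56 = 3.935 s.
y = v_y0 t − ½ g t² = 44.92×3.935 − 4.905×3.935² = 101 m.

101 m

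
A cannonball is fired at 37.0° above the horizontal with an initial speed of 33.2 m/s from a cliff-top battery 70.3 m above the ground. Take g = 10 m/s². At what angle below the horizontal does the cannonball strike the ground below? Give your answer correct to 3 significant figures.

58.0°

v_x = 33.2 cos 37.0° = 26.51 m/s.
At impact |v_y| = √(v_y0² + 2 g h) = √(19.98² + 2×10×70.3) = 42.49 m/s.
Angle below horizontal = arctan(|v_y| / v_x) = arctan(42.49 / 26.51) = 58.0°.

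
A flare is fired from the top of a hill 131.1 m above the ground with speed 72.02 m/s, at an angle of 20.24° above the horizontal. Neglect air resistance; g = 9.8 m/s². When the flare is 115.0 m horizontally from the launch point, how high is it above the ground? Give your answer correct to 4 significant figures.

v_x = 72.02 cos 20.24° = 67.573 m/s, v_y0 = 72.02 sin 20.24° = 24.916 m/s.
Time to reach x = 115.0 m: t = x / v_x = 115.0 / 67.573 = 1.7019 s.
y = 131.1 + v_y0 t − ½ g t² = 131.1 + 24.916×1.7019 − 4.900×1.7019² = 159.3 m.

159.3 m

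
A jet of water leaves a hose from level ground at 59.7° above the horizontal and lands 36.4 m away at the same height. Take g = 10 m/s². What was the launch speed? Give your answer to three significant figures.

On level ground, R = v₀² sin(2θ) / g, so v₀ = √(R g / sin 2θ).
sin(2 × 59.7°) = 0.8712.
v₀ = √(36.4 × 10 / 0.8712) = √417.8 = 20.4 m/s.

20.4 m/s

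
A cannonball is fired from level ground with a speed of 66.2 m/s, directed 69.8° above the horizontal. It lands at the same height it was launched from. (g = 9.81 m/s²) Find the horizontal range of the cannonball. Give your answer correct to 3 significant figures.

Components: v_x = 66.2 cos 69.8° = 22.86 m/s, v_y = 66.2 sin 69.8° = 62.13 m/s.
Time of flight (same landing height): t = 2 v_y / g = 2 × 62.13 / 9.81 = 12.67 s.
Range: R = v_x · t = 22.86 × 12.67 = 290 m.

290 m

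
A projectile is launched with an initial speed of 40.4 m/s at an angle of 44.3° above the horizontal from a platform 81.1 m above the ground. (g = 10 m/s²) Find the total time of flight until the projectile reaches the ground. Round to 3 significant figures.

7.74 s

Vertical component: v_y = 40.4 sin 44.3° = 28.22 m/s.
Taking up as positive with launch at y = 81.1 m, landing at y = 0: 0 = 81.1 + 28.22 t − ½(10) t².
Solving 5.000 t² − 28.22 t − 81.1 = 0 gives t = [28.22 + √(28.22² + 4·5.000·81.1)] / 10.00 = 7.74 s.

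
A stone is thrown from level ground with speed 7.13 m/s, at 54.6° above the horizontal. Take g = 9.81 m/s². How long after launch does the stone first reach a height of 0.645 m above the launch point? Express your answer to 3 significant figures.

v_y0 = 7.13 sin 54.6° = 5.812 m/s.
Set y = v_y0 t − ½ g t² = 0.645: 4.905 t² − 5.812 t + 0.645 = 0.
t = [5.812 ± √(33.78 − 12.65)] / 9.81 = (5.812 ± 4.597) / 9.81, giving t = 0.124 s or t = 1.06 s.
The stone is on the way up at the first time, so t = 0.124 s.

0.124 s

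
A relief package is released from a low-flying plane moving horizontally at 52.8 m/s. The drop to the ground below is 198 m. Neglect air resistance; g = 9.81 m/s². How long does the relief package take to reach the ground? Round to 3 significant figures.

6.35 s

The horizontal speed doesn't affect the fall. With v_y0 = 0, h = ½ g t².
t = √(2 × 198 / 9.81) = √40.37 = 6.35 s.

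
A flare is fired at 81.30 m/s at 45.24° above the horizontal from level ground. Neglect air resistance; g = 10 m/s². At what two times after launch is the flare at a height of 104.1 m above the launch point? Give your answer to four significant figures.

2.237 s and 9.309 s

v_y0 = 81.30 sin 45.24° = 57.728 m/s.
Set y = v_y0 t − ½ g t² = 104.1: 5.000 t² − 57.728 t + 104.1 = 0.
t = [57.728 ± √(3332.5 − 2082.0)] / 10 = (57.728 ± 35.362) / 10, giving t = 2.237 s or t = 9.309 s.
So the flare is at 104.1 m at t = 2.237 s (rising) and t = 9.309 s (falling).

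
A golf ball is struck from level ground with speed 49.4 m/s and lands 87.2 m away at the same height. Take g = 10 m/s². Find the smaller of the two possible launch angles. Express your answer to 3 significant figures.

10.5°

Level-ground range: R = v₀² sin(2θ)/g ⇒ sin 2θ = R g / v₀² = 87.2×10/49.4² = 0.3573.
2θ = arcsin(0.3573) = 20.93° or 180° − 20.93° = 159.07°.
So θ = 10.5° or θ = 79.5°.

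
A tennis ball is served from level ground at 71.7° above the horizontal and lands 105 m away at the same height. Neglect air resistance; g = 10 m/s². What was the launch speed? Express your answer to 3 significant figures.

On level ground, R = v₀² sin(2θ) / g, so v₀ = √(R g / sin 2θ).
sin(2 × 71.7°) = 0.5962.
v₀ = √(105 × 10 / 0.5962) = √1761 = 42.0 m/s.

42.0 m/s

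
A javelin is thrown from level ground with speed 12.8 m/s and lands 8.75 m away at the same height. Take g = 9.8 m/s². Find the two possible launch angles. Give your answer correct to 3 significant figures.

Level-ground range: R = v₀² sin(2θ)/g ⇒ sin 2θ = R g / v₀² = 8.75×9.8/12.8² = 0.5234.
2θ = arcsin(0.5234) = 31.56° or 180° − 31.56° = 148.44°.
So θ = 15.8° or θ = 74.2°.

15.8° and 74.2°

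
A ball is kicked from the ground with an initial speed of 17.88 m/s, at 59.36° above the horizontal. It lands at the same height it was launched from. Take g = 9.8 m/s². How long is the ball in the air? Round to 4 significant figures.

Vertical component: v_y = 17.88 sin 59.36° = 15.384 m/s.
For a projectile landing at launch height, time of flight is t = 2 v_y / g = 2 × 15.384 / 9.8 = 3.140 s.

3.140 s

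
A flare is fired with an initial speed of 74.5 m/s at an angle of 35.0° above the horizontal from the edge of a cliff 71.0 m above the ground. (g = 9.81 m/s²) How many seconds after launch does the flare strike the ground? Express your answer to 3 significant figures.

10.1 s

Vertical component: v_y = 74.5 sin 35.0° = 42.73 m/s.
Taking up as positive with launch at y = 71.0 m, landing at y = 0: 0 = 71.0 + 42.73 t − ½(9.81) t².
Solving 4.905 t² − 42.73 t − 71.0 = 0 gives t = [42.73 + √(42.73² + 4·4.905·71.0)] / 9.810 = 10.1 s.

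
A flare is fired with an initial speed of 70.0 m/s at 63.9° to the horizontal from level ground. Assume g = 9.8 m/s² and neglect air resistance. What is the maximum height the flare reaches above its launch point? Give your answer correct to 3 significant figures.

Vertical component of launch velocity: v_y = 70.0 sin 63.9° = 62.86 m/s.
At the highest point the vertical velocity is zero, so v_y² = 2 g h_max.
h_max = (62.86)² / (2 × 9.8) = 3951 / 19.60 = 202 m.

202 m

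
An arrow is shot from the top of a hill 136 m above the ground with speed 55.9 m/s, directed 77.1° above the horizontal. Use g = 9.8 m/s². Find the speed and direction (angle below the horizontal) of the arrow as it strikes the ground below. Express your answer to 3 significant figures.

v_x = 55.9 cos 77.1° = 12.48 m/s (constant).
|v_y| at impact = √((54.49)² + 2×9.8×136) = 75.07 m/s.
Speed = √(12.48² + 75.07²) = 76.1 m/s; angle = arctan(75.07/12.48) = 80.6° below horizontal.

76.1 m/s at 80.6° below the horizontal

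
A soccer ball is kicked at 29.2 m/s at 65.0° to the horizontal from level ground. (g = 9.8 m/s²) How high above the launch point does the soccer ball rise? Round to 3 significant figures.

Vertical component of launch velocity: v_y = 29.2 sin 65.0° = 26.46 m/s.
At the highest point the vertical velocity is zero, so v_y² = 2 g h_max.
h_max = (26.46)² / (2 × 9.8) = 700.1 / 19.60 = 35.7 m.

35.7 m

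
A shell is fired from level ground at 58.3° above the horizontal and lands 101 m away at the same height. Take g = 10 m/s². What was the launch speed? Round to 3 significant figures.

On level ground, R = v₀² sin(2θ) / g, so v₀ = √(R g / sin 2θ).
sin(2 × 58.3°) = 0.8942.
v₀ = √(101 × 10 / 0.8942) = √1130 = 33.6 m/s.

33.6 m/s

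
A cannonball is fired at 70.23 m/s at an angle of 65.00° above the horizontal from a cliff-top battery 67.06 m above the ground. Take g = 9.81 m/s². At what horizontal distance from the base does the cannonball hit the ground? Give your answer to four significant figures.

414.2 m

Components: v_x = 70.23 cos 65.00° = 29.680 m/s, v_y = 70.23 sin 65.00° = 63.650 m/s.
Vertical: 0 = 67.06 + 63.650 t − ½(9.81) t² ⇒ 4.905 t² − 63.650 t − 67.06 = 0.
t = [63.650 + √(4051.3 + 1315.7)] / 9.810 = 13.956 s.
Horizontal: R = v_x · t = 29.680 × 13.956 = 414.2 m.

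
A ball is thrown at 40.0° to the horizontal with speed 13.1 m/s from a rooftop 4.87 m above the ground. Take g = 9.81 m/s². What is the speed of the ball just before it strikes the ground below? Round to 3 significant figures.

v_x = 13.1 cos 40.0° = 10.04 m/s is unchanged throughout.
For the vertical component, v_y² = v_y0² + 2 g h = (8.421)² + 2×9.81×4.87 = 166.5, so |v_y| = 12.90 m/s.
Impact speed = √(v_x² + v_y²) = √(100.8 + 166.5) = 16.3 m/s.

16.3 m/s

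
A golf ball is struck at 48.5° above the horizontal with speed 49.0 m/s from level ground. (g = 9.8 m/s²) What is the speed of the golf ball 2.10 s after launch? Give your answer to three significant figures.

v_x = 49.0 cos 48.5° = 32.47 m/s (constant).
v_y(t) = 49.0 sin 48.5° − g t = 36.70 − 9.8 × 2.10 = 16.12 m/s.
Speed = √(v_x² + v_y²) = √(1054 + 259.9) = 36.2 m/s.

36.2 m/s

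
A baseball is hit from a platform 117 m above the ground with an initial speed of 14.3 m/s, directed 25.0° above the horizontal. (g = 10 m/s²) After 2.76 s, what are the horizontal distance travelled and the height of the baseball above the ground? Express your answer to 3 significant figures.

v_x = 14.3 cos 25.0° = 12.96 m/s; v_y0 = 14.3 sin 25.0° = 6.043 m/s.
x = v_x t = 12.96 × 2.76 = 35.8 m.
y = 117 + v_y0 t − ½ g t² = 95.6 m.

x = 35.8 m, y = 95.6 m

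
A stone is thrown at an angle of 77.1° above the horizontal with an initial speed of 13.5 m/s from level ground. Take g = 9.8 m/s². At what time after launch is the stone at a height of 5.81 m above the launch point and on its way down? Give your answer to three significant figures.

2.13 s

v_y0 = 13.5 sin 77.1° = 13.16 m/s.
Set y = v_y0 t − ½ g t² = 5.81: 4.900 t² − 13.16 t + 5.81 = 0.
t = [13.16 ± √(173.2 − 113.9)] / 9.8 = (13.16 ± 7.701) / 9.8, giving t = 0.557 s or t = 2.13 s.
On the way down corresponds to the larger root: t = 2.13 s.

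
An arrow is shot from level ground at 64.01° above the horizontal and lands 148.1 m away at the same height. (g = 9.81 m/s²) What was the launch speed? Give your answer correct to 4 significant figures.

On level ground, R = v₀² sin(2θ) / g, so v₀ = √(R g / sin 2θ).
sin(2 × 64.01°) = 0.7878.
v₀ = √(148.1 × 9.81 / 0.7878) = √1844.2 = 42.94 m/s.

42.94 m/s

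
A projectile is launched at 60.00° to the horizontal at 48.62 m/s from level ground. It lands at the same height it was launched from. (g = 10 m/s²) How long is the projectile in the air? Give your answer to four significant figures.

8.421 s

Vertical component: v_y = 48.62 sin 60.00° = 42.106 m/s.
For a projectile landing at launch height, time of flight is t = 2 v_y / g = 2 × 42.106 / 10 = 8.421 s.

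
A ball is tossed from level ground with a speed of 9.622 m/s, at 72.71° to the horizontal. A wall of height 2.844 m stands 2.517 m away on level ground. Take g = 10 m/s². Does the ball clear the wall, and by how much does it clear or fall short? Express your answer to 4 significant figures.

v_x = 9.622 cos 72.71° = 2.8597 m/s; v_y0 = 9.622 sin 72.71° = 9.1872 m/s.
Time to reach the wall: t = 2.517 / 2.8597 = 0.88016 s.
Height at that point: y = 9.1872×0.88016 − 5.000×0.88016² = 4.2128 m.
That is 4.2128 − 2.844 = 1.369 m above the top of the wall, so the ball clears it.

Yes — it clears the wall by 1.369 m.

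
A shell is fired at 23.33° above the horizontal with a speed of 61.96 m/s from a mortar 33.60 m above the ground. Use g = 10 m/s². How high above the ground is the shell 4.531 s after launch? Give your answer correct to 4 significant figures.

v_y0 = 61.96 sin 23.33° = 24.538 m/s.
y(t) = 33.60 + v_y0 t − ½ g t² = 33.60 + 24.538×4.531 − ½×10×4.531² = 42.13 m.

42.13 m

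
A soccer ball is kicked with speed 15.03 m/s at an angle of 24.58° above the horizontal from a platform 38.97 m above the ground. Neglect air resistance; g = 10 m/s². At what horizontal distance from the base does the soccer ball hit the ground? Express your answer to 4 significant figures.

47.65 m

Components: v_x = 15.03 cos 24.58° = 13.668 m/s, v_y = 15.03 sin 24.58° = 6.2519 m/s.
Vertical: 0 = 38.97 + 6.2519 t − ½(10) t² ⇒ 5.000 t² − 6.2519 t − 38.97 = 0.
t = [6.2519 + √(39.086 + 779.40)] / 10.00 = 3.4861 s.
Horizontal: R = v_x · t = 13.668 × 3.4861 = 47.65 m.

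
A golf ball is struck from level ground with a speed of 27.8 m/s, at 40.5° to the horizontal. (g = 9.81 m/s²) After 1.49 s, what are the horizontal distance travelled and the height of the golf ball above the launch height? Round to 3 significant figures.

v_x = 27.8 cos 40.5° = 21.14 m/s; v_y0 = 27.8 sin 40.5° = 18.05 m/s.
x = v_x t = 21.14 × 1.49 = 31.5 m.
y = v_y0 t − ½ g t² = 18.05×1.49 − 4.905×1.49² = 16.0 m.

x = 31.5 m, y = 16.0 m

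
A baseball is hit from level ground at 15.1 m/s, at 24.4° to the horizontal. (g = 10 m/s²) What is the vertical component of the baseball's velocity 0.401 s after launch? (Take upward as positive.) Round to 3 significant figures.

2.23 m/s

Initial vertical component: v_y0 = 15.1 sin 24.4° = 6.238 m/s.
v_y(t) = v_y0 − g t = 6.238 − 10 × 0.401 = 2.23 m/s.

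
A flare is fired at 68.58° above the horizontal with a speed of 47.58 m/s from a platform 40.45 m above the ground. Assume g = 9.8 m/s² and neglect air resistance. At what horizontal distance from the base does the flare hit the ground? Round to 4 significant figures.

171.6 m

Components: v_x = 47.58 cos 68.58° = 17.376 m/s, v_y = 47.58 sin 68.58° = 44.294 m/s.
Vertical: 0 = 40.45 + 44.294 t − ½(9.8) t² ⇒ 4.900 t² − 44.294 t − 40.45 = 0.
t = [44.294 + √(1962.0 + 792.82)] / 9.800 = 9.8755 s.
Horizontal: R = v_x · t = 17.376 × 9.8755 = 171.6 m.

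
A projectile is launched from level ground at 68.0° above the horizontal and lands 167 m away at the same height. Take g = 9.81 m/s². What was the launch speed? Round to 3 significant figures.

48.6 m/s

On level ground, R = v₀² sin(2θ) / g, so v₀ = √(R g / sin 2θ).
sin(2 × 68.0°) = 0.6947.
v₀ = √(167 × 9.81 / 0.6947) = √2358 = 48.6 m/s.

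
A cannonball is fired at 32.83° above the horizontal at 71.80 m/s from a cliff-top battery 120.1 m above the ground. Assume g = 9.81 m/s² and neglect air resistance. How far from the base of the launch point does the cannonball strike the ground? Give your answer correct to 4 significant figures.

622.1 m

Components: v_x = 71.80 cos 32.83° = 60.332 m/s, v_y = 71.80 sin 32.83° = 38.926 m/s.
Vertical: 0 = 120.1 + 38.926 t − ½(9.81) t² ⇒ 4.905 t² − 38.926 t − 120.1 = 0.
t = [38.926 + √(1515.2 + 2356.4)] / 9.810 = 10.311 s.
Horizontal: R = v_x · t = 60.332 × 10.311 = 622.1 m.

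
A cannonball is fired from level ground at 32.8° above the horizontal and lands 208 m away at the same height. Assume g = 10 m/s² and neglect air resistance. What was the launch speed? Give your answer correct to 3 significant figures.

47.8 m/s

On level ground, R = v₀² sin(2θ) / g, so v₀ = √(R g / sin 2θ).
sin(2 × 32.8°) = 0.9107.
v₀ = √(208 × 10 / 0.9107) = √2284 = 47.8 m/s.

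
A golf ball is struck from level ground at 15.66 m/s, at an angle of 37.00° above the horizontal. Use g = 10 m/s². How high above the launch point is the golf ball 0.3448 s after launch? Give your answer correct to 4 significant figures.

v_y0 = 15.66 sin 37.00° = 9.4244 m/s.
y(t) = v_y0 t − ½ g t² = 9.4244×0.3448 − 5.000×0.3448² = 2.655 m.

2.655 m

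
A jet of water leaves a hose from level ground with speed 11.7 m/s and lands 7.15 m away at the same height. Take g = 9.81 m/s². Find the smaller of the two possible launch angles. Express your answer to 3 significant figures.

15.4°

Level-ground range: R = v₀² sin(2θ)/g ⇒ sin 2θ = R g / v₀² = 7.15×9.81/11.7² = 0.5124.
2θ = arcsin(0.5124) = 30.82° or 180° − 30.82° = 149.18°.
So θ = 15.4° or θ = 74.6°.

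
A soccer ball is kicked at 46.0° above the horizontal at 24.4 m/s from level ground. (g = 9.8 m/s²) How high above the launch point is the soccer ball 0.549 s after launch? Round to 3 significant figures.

v_y0 = 24.4 sin 46.0° = 17.55 m/s.
y(t) = v_y0 t − ½ g t² = 17.55×0.549 − 4.900×0.549² = 8.16 m.

8.16 m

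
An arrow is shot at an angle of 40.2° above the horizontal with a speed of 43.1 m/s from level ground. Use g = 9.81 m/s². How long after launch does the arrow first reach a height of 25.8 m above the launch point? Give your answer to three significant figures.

v_y0 = 43.1 sin 40.2° = 27.82 m/s.
Set y = v_y0 t − ½ g t² = 25.8: 4.905 t² − 27.82 t + 25.8 = 0.
t = [27.82 ± √(774.0 − 506.2)] / 9.81 = (27.82 ± 16.36) / 9.81, giving t = 1.17 s or t = 4.50 s.
The arrow is on the way up at the first time, so t = 1.17 s.

1.17 s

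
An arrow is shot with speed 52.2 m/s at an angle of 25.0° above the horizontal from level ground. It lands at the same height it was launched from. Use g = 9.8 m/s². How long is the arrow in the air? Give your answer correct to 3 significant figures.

4.50 s

Vertical component: v_y = 52.2 sin 25.0° = 22.06 m/s.
For a projectile landing at launch height, time of flight is t = 2 v_y / g = 2 × 22.06 / 9.8 = 4.50 s.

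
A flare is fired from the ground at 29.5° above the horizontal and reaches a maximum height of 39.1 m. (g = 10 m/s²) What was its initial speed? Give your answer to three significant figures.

56.8 m/s

At maximum height v_y = 0, so (v₀ sin θ)² = 2 g H.
v₀ sin 29.5° = √(2 × 10 × 39.1) = 27.96 m/s.
v₀ = 27.96 / sin 29.5° = 27.96 / 0.4924 = 56.8 m/s.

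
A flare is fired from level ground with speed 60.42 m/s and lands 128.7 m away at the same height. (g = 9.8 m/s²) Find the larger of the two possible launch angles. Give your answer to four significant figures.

Level-ground range: R = v₀² sin(2θ)/g ⇒ sin 2θ = R g / v₀² = 128.7×9.8/60.42² = 0.3455.
2θ = arcsin(0.3455) = 20.212° or 180° − 20.212° = 159.788°.
So θ = 10.11° or θ = 79.89°.

79.89°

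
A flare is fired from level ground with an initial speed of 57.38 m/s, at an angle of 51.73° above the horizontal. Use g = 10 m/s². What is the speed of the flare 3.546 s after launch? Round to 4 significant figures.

36.81 m/s

v_x = 57.38 cos 51.73° = 35.539 m/s (constant).
v_y(t) = 57.38 sin 51.73° − g t = 45.049 − 10 × 3.546 = 9.5890 m/s.
Speed = √(v_x² + v_y²) = √(1263.0 + 91.949) = 36.81 m/s.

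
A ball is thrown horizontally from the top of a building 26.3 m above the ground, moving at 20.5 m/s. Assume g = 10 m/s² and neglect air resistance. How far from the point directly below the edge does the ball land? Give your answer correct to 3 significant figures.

Initial vertical velocity is zero, so the fall time comes from h = ½ g t²: t = √(2 × 26.3 / 10) = 2.293 s.
Horizontal motion is uniform at 20.5 m/s, so x = 20.5 × 2.293 = 47.0 m.

47.0 m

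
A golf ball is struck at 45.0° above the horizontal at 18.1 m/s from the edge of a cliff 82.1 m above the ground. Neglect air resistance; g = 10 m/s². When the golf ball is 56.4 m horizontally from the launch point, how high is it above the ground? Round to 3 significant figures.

v_x = 18.1 cos 45.0° = 12.80 m/s, v_y0 = 18.1 sin 45.0° = 12.80 m/s.
Time to reach x = 56.4 m: t = x / v_x = 56.4 / 12.80 = 4.406 s.
y = 82.1 + v_y0 t − ½ g t² = 82.1 + 12.80×4.406 − 5.000×4.406² = 41.4 m.

41.4 m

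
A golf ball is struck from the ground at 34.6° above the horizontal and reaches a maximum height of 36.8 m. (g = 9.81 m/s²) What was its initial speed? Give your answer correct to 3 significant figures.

At maximum height v_y = 0, so (v₀ sin θ)² = 2 g H.
v₀ sin 34.6° = √(2 × 9.81 × 36.8) = 26.87 m/s.
v₀ = 26.87 / sin 34.6° = 26.87 / 0.5678 = 47.3 m/s.

47.3 m/s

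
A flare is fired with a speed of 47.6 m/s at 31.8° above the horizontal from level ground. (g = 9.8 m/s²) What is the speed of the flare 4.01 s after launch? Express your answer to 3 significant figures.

v_x = 47.6 cos 31.8° = 40.45 m/s (constant).
v_y(t) = 47.6 sin 31.8° − g t = 25.08 − 9.8 × 4.01 = -14.22 m/s.
Speed = √(v_x² + v_y²) = √(1636 + 202.2) = 42.9 m/s.

42.9 m/s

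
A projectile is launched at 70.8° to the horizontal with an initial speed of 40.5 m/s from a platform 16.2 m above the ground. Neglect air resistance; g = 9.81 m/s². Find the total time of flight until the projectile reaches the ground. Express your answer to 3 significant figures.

Vertical component: v_y = 40.5 sin 70.8° = 38.25 m/s.
Taking up as positive with launch at y = 16.2 m, landing at y = 0: 0 = 16.2 + 38.25 t − ½(9.81) t².
Solving 4.905 t² − 38.25 t − 16.2 = 0 gives t = [38.25 + √(38.25² + 4·4.905·16.2)] / 9.810 = 8.20 s.

8.20 s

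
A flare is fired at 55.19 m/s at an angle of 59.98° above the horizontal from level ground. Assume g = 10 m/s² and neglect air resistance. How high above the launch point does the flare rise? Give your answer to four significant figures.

Vertical component of launch velocity: v_y = 55.19 sin 59.98° = 47.786 m/s.
At the highest point the vertical velocity is zero, so v_y² = 2 g h_max.
h_max = (47.786)² / (2 × 10) = 2283.5 / 20.00 = 114.2 m.

114.2 m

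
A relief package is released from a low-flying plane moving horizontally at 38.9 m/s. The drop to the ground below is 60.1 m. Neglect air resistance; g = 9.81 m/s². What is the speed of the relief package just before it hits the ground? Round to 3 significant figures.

Fall time: t = √(2 × 60.1 / 9.81) = 3.500 s.
At impact: v_x = 38.9 m/s (unchanged), v_y = g t = 9.81 × 3.500 = 34.34 m/s.
Speed = √(v_x² + v_y²) = √(1513 + 1179) = 51.9 m/s.

51.9 m/s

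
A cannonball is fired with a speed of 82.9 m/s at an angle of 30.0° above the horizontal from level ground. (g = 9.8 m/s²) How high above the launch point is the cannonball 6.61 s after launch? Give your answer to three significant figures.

59.9 m

v_y0 = 82.9 sin 30.0° = 41.45 m/s.
y(t) = v_y0 t − ½ g t² = 41.45×6.61 − 4.900×6.61² = 59.9 m.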